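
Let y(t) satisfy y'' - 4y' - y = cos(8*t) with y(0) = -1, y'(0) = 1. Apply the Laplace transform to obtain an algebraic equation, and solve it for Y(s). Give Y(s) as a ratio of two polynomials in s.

Laplace-transform each side.
The derivative rules (L{y''} = s^2 Y - s·y(0) - y'(0) and L{y'} = sY - y(0), with y(0) = -1, y'(0) = 1) turn the left side into (s^2 - 4*s - 1)Y - (-s + 5).
The right side is L{cos(8*t)} = s/(s^2 + 64).
So (s^2 - 4*s - 1)Y = s/(s^2 + 64) + (-s + 5).
Solve for Y(s) and write it as one ratio of polynomials.

Y(s) = (-s^3 + 5*s^2 - 63*s + 320)/(s^4 - 4*s^3 + 63*s^2 - 256*s - 64)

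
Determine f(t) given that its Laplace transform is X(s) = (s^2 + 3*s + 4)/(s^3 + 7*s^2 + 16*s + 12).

f(t) = 2*t*exp(-2*t) - 3*exp(-2*t) + 4*exp(-3*t)

Factor the denominator: s^3 + 7*s^2 + 16*s + 12 = (s + 2)^2*(s + 3).
Partial fraction decomposition gives [-3/(s + 2)] + [2/(s + 2)^2] + [4/(s + 3)].
Invert each term: -3/(s + 2) ↔ -3e^(-2t); 2/(s + 2)^2 ↔ 2t·e^(-2t); 4/(s + 3) ↔ 4e^(-3t).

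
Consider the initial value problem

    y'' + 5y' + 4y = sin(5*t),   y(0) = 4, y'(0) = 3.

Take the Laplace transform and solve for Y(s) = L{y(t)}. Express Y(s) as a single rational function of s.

Y(s) = (4*s^3 + 23*s^2 + 100*s + 580)/(s^4 + 5*s^3 + 29*s^2 + 125*s + 100)

Apply the Laplace transform to the equation.
With L{y''} = s^2 Y - s·y(0) - y'(0) and L{y'} = sY - y(0), with y(0) = 4, y'(0) = 3: the LHS transforms to (s^2 + 5*s + 4)Y - (4*s + 23).
The right side is L{sin(5*t)} = 5/(s^2 + 25).
So (s^2 + 5*s + 4)Y = 5/(s^2 + 25) + (4*s + 23).
Solve for Y(s) and write it as one ratio of polynomials.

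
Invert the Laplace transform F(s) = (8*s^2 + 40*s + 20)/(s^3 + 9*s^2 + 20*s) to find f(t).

f(t) = 1 + 3*exp(-4*t) + 4*exp(-5*t)

Factor the denominator: s^3 + 9*s^2 + 20*s = s*(s + 4)*(s + 5).
Partial fraction decomposition gives [1/s] + [3/(s + 4)] + [4/(s + 5)].
Invert each term: 1/(s - 0) ↔ e^(0t); 3/(s + 4) ↔ 3e^(-4t); 4/(s + 5) ↔ 4e^(-5t).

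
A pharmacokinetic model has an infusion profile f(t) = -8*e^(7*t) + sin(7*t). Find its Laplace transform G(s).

G(s) = 7/(s^2 + 49) - 8/(s - 7)

Apply the Laplace transform termwise.
L{sin(7t)} = 7/(s^2 + 49); (-8)·[L{e^(7t)} = 1/(s - 7)].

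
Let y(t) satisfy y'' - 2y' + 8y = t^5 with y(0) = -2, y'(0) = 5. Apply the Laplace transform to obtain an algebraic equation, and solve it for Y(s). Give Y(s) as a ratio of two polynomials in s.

Take the Laplace transform of both sides.
With L{y''} = s^2 Y - s·y(0) - y'(0) and L{y'} = sY - y(0), with y(0) = -2, y'(0) = 5: the LHS transforms to (s^2 - 2*s + 8)Y - (-2*s + 9).
The right side is L{t^5} = 120/s^6.
So (s^2 - 2*s + 8)Y = 120/s^6 + (-2*s + 9).
Solve for Y(s) and write it as one ratio of polynomials.

Y(s) = (-2*s^7 + 9*s^6 + 120)/(s^8 - 2*s^7 + 8*s^6)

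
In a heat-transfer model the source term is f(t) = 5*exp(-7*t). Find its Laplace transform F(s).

L{5} = 5/s.
By the first shifting theorem, multiplying by e^(-7t) replaces s with s + 7.

F(s) = 5/(s + 7)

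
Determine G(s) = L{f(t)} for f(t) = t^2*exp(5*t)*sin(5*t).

L{sin(5t)} = 5/(s^2 + 25).
Multiplying by e^(5t) shifts s → s - 5, so L{exp(5*t)*sin(5*t)} = 5/((s - 5)^2 + 25).
Then apply L{t^2·g(t)} = (-1)^2 d^2/ds^2[H(s)] with H(s) = 5/((s - 5)^2 + 25):
differentiating 2 times and applying the sign gives 10*(3*s^2 - 30*s + 50)/(s^2 - 10*s + 50)^3.

G(s) = 10*(3*s^2 - 30*s + 50)/(s^2 - 10*s + 50)^3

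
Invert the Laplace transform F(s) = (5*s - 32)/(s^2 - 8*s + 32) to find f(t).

Complete the square in the denominator: s^2 - 8*s + 32 = (s - 4)^2 + 4^2.
Split the numerator to match: 5*s - 32 = 5·(s - 4) - 3·4.
Invert each term: 5·(s - 4)/((s - 4)^2 + 16) ↔ 5e^(4t)cos(4t); -3·4/((s - 4)^2 + 16) ↔ -3e^(4t)sin(4t).

f(t) = -3*exp(4*t)*sin(4*t) + 5*exp(4*t)*cos(4*t)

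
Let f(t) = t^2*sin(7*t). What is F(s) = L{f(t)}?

F(s) = 14*(3*s^2 - 49)/(s^2 + 49)^3

L{sin(7t)} = 7/(s^2 + 49).
Then apply L{t^2·g(t)} = (-1)^2 d^2/ds^2[G(s)] with G(s) = 7/(s^2 + 49):
differentiating 2 times and applying the sign gives 14*(3*s^2 - 49)/(s^2 + 49)^3.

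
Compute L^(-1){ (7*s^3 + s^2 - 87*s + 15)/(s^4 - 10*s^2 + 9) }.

-exp(3*t) + 4*exp(t) + 6*exp(-t) - 2*exp(-3*t)

Factor the denominator: s^4 - 10*s^2 + 9 = (s - 3)*(s - 1)*(s + 1)*(s + 3).
Partial fraction decomposition gives [6/(s + 1)] + [4/(s - 1)] + [-1/(s - 3)] + [-2/(s + 3)].
Invert each term: 6/(s + 1) ↔ 6e^(-t); 4/(s - 1) ↔ 4e^(t); -1/(s - 3) ↔ -e^(3t); -2/(s + 3) ↔ -2e^(-3t).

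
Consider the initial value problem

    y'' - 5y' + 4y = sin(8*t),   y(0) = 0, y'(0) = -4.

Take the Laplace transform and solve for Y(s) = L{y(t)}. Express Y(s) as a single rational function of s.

Take the Laplace transform of both sides.
Using L{y''} = s^2 Y - s·y(0) - y'(0) and L{y'} = sY - y(0), with y(0) = 0, y'(0) = -4, the left side becomes (s^2 - 5*s + 4)Y - (-4).
The right side is L{sin(8*t)} = 8/(s^2 + 64).
So (s^2 - 5*s + 4)Y = 8/(s^2 + 64) + (-4).
Divide through and combine into a single rational function.

Y(s) = (-4*s^2 - 248)/(s^4 - 5*s^3 + 68*s^2 - 320*s + 256)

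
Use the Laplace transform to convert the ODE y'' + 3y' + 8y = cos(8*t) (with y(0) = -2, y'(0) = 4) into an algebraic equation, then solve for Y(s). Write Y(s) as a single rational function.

Apply the Laplace transform to the equation.
With L{y''} = s^2 Y - s·y(0) - y'(0) and L{y'} = sY - y(0), with y(0) = -2, y'(0) = 4: the LHS transforms to (s^2 + 3*s + 8)Y - (-2*s - 2).
The right side is L{cos(8*t)} = s/(s^2 + 64).
So (s^2 + 3*s + 8)Y = s/(s^2 + 64) + (-2*s - 2).
Divide through and combine into a single rational function.

Y(s) = (-2*s^3 - 2*s^2 - 127*s - 128)/(s^4 + 3*s^3 + 72*s^2 + 192*s + 512)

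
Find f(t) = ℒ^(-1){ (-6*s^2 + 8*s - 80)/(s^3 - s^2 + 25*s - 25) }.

f(t) = -3*exp(t) + sin(5*t) - 3*cos(5*t)

Factor the denominator: s^3 - s^2 + 25*s - 25 = (s - 1)*(s^2 + 25).
Partial fraction decomposition gives [-3/(s - 1)] + [-3*s/(s^2 + 25)] + [5/(s^2 + 25)].
Invert each term: -3/(s - 1) ↔ -3e^(t); -3·s/(s^2 + 25) ↔ -3cos(5t); 1·5/(s^2 + 25) ↔ sin(5t).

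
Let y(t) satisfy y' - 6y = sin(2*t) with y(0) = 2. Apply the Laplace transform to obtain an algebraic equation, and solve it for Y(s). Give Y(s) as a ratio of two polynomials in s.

Apply the Laplace transform to the equation.
Using L{y'} = sY - y(0) = sY - 2, the left side becomes (s - 6)Y - (2).
The right side is L{sin(2*t)} = 2/(s^2 + 4).
So (s - 6)Y = 2/(s^2 + 4) + (2).
Solve for Y(s) and write it as one ratio of polynomials.

Y(s) = (2*s^2 + 10)/(s^3 - 6*s^2 + 4*s - 24)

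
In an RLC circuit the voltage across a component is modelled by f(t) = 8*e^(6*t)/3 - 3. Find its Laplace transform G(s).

The transform is linear, so treat each term independently.
L{-3} = -3/s; (8/3)·[L{e^(6t)} = 1/(s - 6)].

G(s) = 8/(3*(s - 6)) - 3/s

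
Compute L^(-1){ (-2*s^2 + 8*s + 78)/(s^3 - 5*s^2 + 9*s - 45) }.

Factor the denominator: s^3 - 5*s^2 + 9*s - 45 = (s - 5)*(s^2 + 9).
Partial fraction decomposition gives [2/(s - 5)] + [-4*s/(s^2 + 9)] + [-12/(s^2 + 9)].
Invert each term: 2/(s - 5) ↔ 2e^(5t); -4·s/(s^2 + 9) ↔ -4cos(3t); -4·3/(s^2 + 9) ↔ -4sin(3t).

2*exp(5*t) - 4*sin(3*t) - 4*cos(3*t)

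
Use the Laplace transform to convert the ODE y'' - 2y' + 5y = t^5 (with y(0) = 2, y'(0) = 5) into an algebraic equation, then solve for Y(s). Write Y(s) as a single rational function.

Apply the Laplace transform to the equation.
The derivative rules (L{y''} = s^2 Y - s·y(0) - y'(0) and L{y'} = sY - y(0), with y(0) = 2, y'(0) = 5) turn the left side into (s^2 - 2*s + 5)Y - (2*s + 1).
The right side is L{t^5} = 120/s^6.
So (s^2 - 2*s + 5)Y = 120/s^6 + (2*s + 1).
Isolate Y and clear denominators.

Y(s) = (2*s^7 + s^6 + 120)/(s^8 - 2*s^7 + 5*s^6)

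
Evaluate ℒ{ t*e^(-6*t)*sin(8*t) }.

L{sin(8t)} = 8/(s^2 + 64).
Multiplying by e^(-6t) shifts s → s + 6, so L{e^(-6*t)*sin(8*t)} = 8/((s + 6)^2 + 64).
Then apply L{t·g(t)} = -d/ds[G(s)] with G(s) = 8/((s + 6)^2 + 64):
differentiating 1 time and applying the sign gives 16*(s + 6)/(s^2 + 12*s + 100)^2.

16*(s + 6)/(s^2 + 12*s + 100)^2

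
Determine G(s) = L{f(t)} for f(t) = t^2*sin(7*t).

L{sin(7t)} = 7/(s^2 + 49).
Then apply L{t^2·g(t)} = (-1)^2 d^2/ds^2[H(s)] with H(s) = 7/(s^2 + 49):
differentiating 2 times and applying the sign gives 14*(3*s^2 - 49)/(s^2 + 49)^3.

G(s) = 14*(3*s^2 - 49)/(s^2 + 49)^3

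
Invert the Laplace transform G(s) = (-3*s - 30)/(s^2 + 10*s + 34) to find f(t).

Complete the square in the denominator: s^2 + 10*s + 34 = (s + 5)^2 + 3^2.
Split the numerator to match: -3*s - 30 = -3·(s + 5) - 5·3.
Invert each term: -3·(s + 5)/((s + 5)^2 + 9) ↔ -3e^(-5t)cos(3t); -5·3/((s + 5)^2 + 9) ↔ -5e^(-5t)sin(3t).

f(t) = -5*exp(-5*t)*sin(3*t) - 3*exp(-5*t)*cos(3*t)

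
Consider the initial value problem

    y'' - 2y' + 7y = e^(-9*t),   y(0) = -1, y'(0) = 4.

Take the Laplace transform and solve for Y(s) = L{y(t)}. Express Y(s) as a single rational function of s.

Transform both sides with L{·}.
The derivative rules (L{y''} = s^2 Y - s·y(0) - y'(0) and L{y'} = sY - y(0), with y(0) = -1, y'(0) = 4) turn the left side into (s^2 - 2*s + 7)Y - (-s + 6).
The right side is L{e^(-9*t)} = 1/(s + 9).
So (s^2 - 2*s + 7)Y = 1/(s + 9) + (-s + 6).
Isolate Y and clear denominators.

Y(s) = (-s^2 - 3*s + 55)/(s^3 + 7*s^2 - 11*s + 63)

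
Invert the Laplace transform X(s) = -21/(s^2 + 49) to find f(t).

f(t) = -3*sin(7*t)

Since L{sin(7t)} = 7/(s^2 + 49), the inverse is sin(7*t), scaled by -3.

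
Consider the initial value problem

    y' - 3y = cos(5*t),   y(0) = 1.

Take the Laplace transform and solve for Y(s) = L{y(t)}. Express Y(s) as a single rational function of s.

Apply the Laplace transform to the equation.
With L{y'} = sY - y(0) = sY - 1: the LHS transforms to (s - 3)Y - (1).
The right side is L{cos(5*t)} = s/(s^2 + 25).
So (s - 3)Y = s/(s^2 + 25) + (1).
Divide through and combine into a single rational function.

Y(s) = (s^2 + s + 25)/(s^3 - 3*s^2 + 25*s - 75)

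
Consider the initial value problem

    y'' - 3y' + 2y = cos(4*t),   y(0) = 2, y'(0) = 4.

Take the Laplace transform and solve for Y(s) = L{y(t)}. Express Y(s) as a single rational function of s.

Y(s) = (2*s^3 - 2*s^2 + 33*s - 32)/(s^4 - 3*s^3 + 18*s^2 - 48*s + 32)

Take the Laplace transform of both sides.
The derivative rules (L{y''} = s^2 Y - s·y(0) - y'(0) and L{y'} = sY - y(0), with y(0) = 2, y'(0) = 4) turn the left side into (s^2 - 3*s + 2)Y - (2*s - 2).
The right side is L{cos(4*t)} = s/(s^2 + 16).
So (s^2 - 3*s + 2)Y = s/(s^2 + 16) + (2*s - 2).
Divide through and combine into a single rational function.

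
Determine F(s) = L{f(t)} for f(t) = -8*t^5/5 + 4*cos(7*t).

F(s) = 4*s/(s^2 + 49) - 192/s^6

The transform is linear, so treat each term independently.
(4)·[L{cos(7t)} = s/(s^2 + 49)]; (-8/5)·[L{t^5} = 5!/s^6 = 120/s^6].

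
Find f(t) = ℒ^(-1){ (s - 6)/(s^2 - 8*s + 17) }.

f(t) = -2*exp(4*t)*sin(t) + exp(4*t)*cos(t)

Complete the square in the denominator: s^2 - 8*s + 17 = (s - 4)^2 + 1^2.
Split the numerator to match: s - 6 = 1·(s - 4) - 2·1.
Invert each term: 1·(s - 4)/((s - 4)^2 + 1) ↔ e^(4t)cos(t); -2·1/((s - 4)^2 + 1) ↔ -2e^(4t)sin(t).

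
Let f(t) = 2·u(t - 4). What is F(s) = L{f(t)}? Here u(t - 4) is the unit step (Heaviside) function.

F(s) = 2*exp(-4*s)/s

By the second shifting theorem, L{u(t - c)·g(t - c)} = e^(-cs)·G(s) with c = 4 and G(s) = L{g(t)}.
L{2} = 2/s.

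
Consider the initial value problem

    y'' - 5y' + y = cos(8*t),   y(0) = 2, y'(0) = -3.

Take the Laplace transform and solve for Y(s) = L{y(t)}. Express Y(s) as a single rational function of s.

Transform both sides with L{·}.
The derivative rules (L{y''} = s^2 Y - s·y(0) - y'(0) and L{y'} = sY - y(0), with y(0) = 2, y'(0) = -3) turn the left side into (s^2 - 5*s + 1)Y - (2*s - 13).
The right side is L{cos(8*t)} = s/(s^2 + 64).
So (s^2 - 5*s + 1)Y = s/(s^2 + 64) + (2*s - 13).
Solve for Y(s) and write it as one ratio of polynomials.

Y(s) = (2*s^3 - 13*s^2 + 129*s - 832)/(s^4 - 5*s^3 + 65*s^2 - 320*s + 64)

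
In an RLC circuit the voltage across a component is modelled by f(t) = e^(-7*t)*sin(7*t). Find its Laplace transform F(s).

L{sin(7t)} = 7/(s^2 + 49).
By the first shifting theorem, multiplying by e^(-7t) replaces s with s + 7.

F(s) = 7/((s + 7)^2 + 49)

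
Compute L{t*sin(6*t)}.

L{sin(6t)} = 6/(s^2 + 36).
Then apply L{t·g(t)} = -d/ds[G(s)] with G(s) = 6/(s^2 + 36):
differentiating 1 time and applying the sign gives 12*s/(s^2 + 36)^2.

12*s/(s^2 + 36)^2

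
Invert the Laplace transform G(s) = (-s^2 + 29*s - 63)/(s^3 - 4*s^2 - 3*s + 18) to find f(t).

f(t) = 3*t*exp(3*t) + 4*exp(3*t) - 5*exp(-2*t)

Factor the denominator: s^3 - 4*s^2 - 3*s + 18 = (s - 3)^2*(s + 2).
Partial fraction decomposition gives [4/(s - 3)] + [3/(s - 3)^2] + [-5/(s + 2)].
Invert each term: 4/(s - 3) ↔ 4e^(3t); 3/(s - 3)^2 ↔ 3t·e^(3t); -5/(s + 2) ↔ -5e^(-2t).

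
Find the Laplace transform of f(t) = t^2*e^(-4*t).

2/(s + 4)^3

L{e^(-4t)} = 1/(s + 4).
Then apply L{t^2·g(t)} = (-1)^2 d^2/ds^2[G(s)] with G(s) = 1/(s + 4):
differentiating 2 times and applying the sign gives 2/(s + 4)^3.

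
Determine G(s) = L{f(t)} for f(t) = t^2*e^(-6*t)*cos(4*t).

G(s) = 2*(s + 6)*(s^2 + 12*s - 12)/(s^2 + 12*s + 52)^3

L{cos(4t)} = s/(s^2 + 16).
Multiplying by e^(-6t) shifts s → s + 6, so L{e^(-6*t)*cos(4*t)} = (s + 6)/((s + 6)^2 + 16).
Then apply L{t^2·g(t)} = (-1)^2 d^2/ds^2[H(s)] with H(s) = (s + 6)/((s + 6)^2 + 16):
differentiating 2 times and applying the sign gives 2*(s + 6)*(s^2 + 12*s - 12)/(s^2 + 12*s + 52)^3.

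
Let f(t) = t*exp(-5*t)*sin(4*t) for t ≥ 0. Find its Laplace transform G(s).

L{sin(4t)} = 4/(s^2 + 16).
Multiplying by e^(-5t) shifts s → s + 5, so L{exp(-5*t)*sin(4*t)} = 4/((s + 5)^2 + 16).
Then apply L{t·g(t)} = -d/ds[H(s)] with H(s) = 4/((s + 5)^2 + 16):
differentiating 1 time and applying the sign gives 8*(s + 5)/(s^2 + 10*s + 41)^2.

G(s) = 8*(s + 5)/(s^2 + 10*s + 41)^2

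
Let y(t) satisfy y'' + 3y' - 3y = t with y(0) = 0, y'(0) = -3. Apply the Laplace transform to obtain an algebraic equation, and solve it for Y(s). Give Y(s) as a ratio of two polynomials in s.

Y(s) = (-3*s^2 + 1)/(s^4 + 3*s^3 - 3*s^2)

Transform both sides with L{·}.
The derivative rules (L{y''} = s^2 Y - s·y(0) - y'(0) and L{y'} = sY - y(0), with y(0) = 0, y'(0) = -3) turn the left side into (s^2 + 3*s - 3)Y - (-3).
The right side is L{t} = s^(-2).
So (s^2 + 3*s - 3)Y = s^(-2) + (-3).
Solve for Y(s) and write it as one ratio of polynomials.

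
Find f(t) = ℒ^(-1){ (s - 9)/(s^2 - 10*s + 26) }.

Complete the square in the denominator: s^2 - 10*s + 26 = (s - 5)^2 + 1^2.
Split the numerator to match: s - 9 = 1·(s - 5) - 4·1.
Invert each term: 1·(s - 5)/((s - 5)^2 + 1) ↔ e^(5t)cos(t); -4·1/((s - 5)^2 + 1) ↔ -4e^(5t)sin(t).

f(t) = -4*exp(5*t)*sin(t) + exp(5*t)*cos(t)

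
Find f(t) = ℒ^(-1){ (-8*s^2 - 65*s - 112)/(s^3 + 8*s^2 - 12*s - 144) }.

Factor the denominator: s^3 + 8*s^2 - 12*s - 144 = (s - 4)*(s + 6)^2.
Partial fraction decomposition gives [-3/(s + 6)] + [(s + 6)^(-2)] + [-5/(s - 4)].
Invert each term: -3/(s + 6) ↔ -3e^(-6t); 1/(s + 6)^2 ↔ t·e^(-6t); -5/(s - 4) ↔ -5e^(4t).

f(t) = t*exp(-6*t) - 5*exp(4*t) - 3*exp(-6*t)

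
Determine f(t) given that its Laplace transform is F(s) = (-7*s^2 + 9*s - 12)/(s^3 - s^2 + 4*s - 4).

Factor the denominator: s^3 - s^2 + 4*s - 4 = (s - 1)*(s^2 + 4).
Partial fraction decomposition gives [-2/(s - 1)] + [-5*s/(s^2 + 4)] + [4/(s^2 + 4)].
Invert each term: -2/(s - 1) ↔ -2e^(t); -5·s/(s^2 + 4) ↔ -5cos(2t); 2·2/(s^2 + 4) ↔ 2sin(2t).

f(t) = -2*exp(t) + 2*sin(2*t) - 5*cos(2*t)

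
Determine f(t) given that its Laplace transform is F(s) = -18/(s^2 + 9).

f(t) = -6*sin(3*t)

Since L{sin(3t)} = 3/(s^2 + 9), the inverse is sin(3*t), scaled by -6.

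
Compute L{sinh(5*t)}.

L{sinh(5t)} = 5/(s^2 - 25).

5/(s^2 - 25)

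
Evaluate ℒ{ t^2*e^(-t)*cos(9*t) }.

2*(s + 1)*(s^2 + 2*s - 242)/(s^2 + 2*s + 82)^3

L{cos(9t)} = s/(s^2 + 81).
Multiplying by e^(-t) shifts s → s + 1, so L{e^(-t)*cos(9*t)} = (s + 1)/((s + 1)^2 + 81).
Then apply L{t^2·g(t)} = (-1)^2 d^2/ds^2[G(s)] with G(s) = (s + 1)/((s + 1)^2 + 81):
differentiating 2 times and applying the sign gives 2*(s + 1)*(s^2 + 2*s - 242)/(s^2 + 2*s + 82)^3.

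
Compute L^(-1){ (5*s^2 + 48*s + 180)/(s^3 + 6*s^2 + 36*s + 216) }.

Factor the denominator: s^3 + 6*s^2 + 36*s + 216 = (s + 6)*(s^2 + 36).
Partial fraction decomposition gives [1/(s + 6)] + [4*s/(s^2 + 36)] + [24/(s^2 + 36)].
Invert each term: 1/(s + 6) ↔ e^(-6t); 4·s/(s^2 + 36) ↔ 4cos(6t); 4·6/(s^2 + 36) ↔ 4sin(6t).

4*sin(6*t) + 4*cos(6*t) + exp(-6*t)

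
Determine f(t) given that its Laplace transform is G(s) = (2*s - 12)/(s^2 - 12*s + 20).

f(t) = 2*exp(6*t)*cosh(4*t)

Rewrite the denominator: s^2 - 12*s + 20 = (s - 6)^2 - 16.
The form in (s - 6) signals a first-shifting-theorem factor e^(6t).
Since L{cosh(4t)} = s/(s^2 - 16), the inverse is e^(6*t)*cosh(4*t), scaled by 2.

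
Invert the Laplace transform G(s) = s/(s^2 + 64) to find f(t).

f(t) = cos(8*t)

Since L{cos(8t)} = s/(s^2 + 64), the inverse is cos(8*t).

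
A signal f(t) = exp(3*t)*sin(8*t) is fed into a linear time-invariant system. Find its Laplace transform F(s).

L{sin(8t)} = 8/(s^2 + 64).
By the first shifting theorem, multiplying by e^(3t) replaces s with s - 3.

F(s) = 8/((s - 3)^2 + 64)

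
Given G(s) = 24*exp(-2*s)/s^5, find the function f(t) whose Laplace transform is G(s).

The factor e^(-2s) signals a time shift by c = 2 (second shifting theorem).
L{t^4} = 4!/s^5 = 24/s^5, so L^-1{24/s^5} = t^4.
Hence the inverse is u(t - 2) times that function evaluated at t - 2.

f(t) = Heaviside(t - 2)*((t - 2)^4)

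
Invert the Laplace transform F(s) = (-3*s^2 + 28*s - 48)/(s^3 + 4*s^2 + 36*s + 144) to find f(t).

Factor the denominator: s^3 + 4*s^2 + 36*s + 144 = (s + 4)*(s^2 + 36).
Partial fraction decomposition gives [-4/(s + 4)] + [s/(s^2 + 36)] + [24/(s^2 + 36)].
Invert each term: -4/(s + 4) ↔ -4e^(-4t); 1·s/(s^2 + 36) ↔ cos(6t); 4·6/(s^2 + 36) ↔ 4sin(6t).

f(t) = 4*sin(6*t) + cos(6*t) - 4*exp(-4*t)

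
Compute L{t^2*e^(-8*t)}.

L{e^(-8t)} = 1/(s + 8).
Then apply L{t^2·g(t)} = (-1)^2 d^2/ds^2[H(s)] with H(s) = 1/(s + 8):
differentiating 2 times and applying the sign gives 2/(s + 8)^3.

2/(s + 8)^3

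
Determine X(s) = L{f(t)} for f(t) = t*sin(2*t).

L{sin(2t)} = 2/(s^2 + 4).
Then apply L{t·g(t)} = -d/ds[G(s)] with G(s) = 2/(s^2 + 4):
differentiating 1 time and applying the sign gives 4*s/(s^2 + 4)^2.

X(s) = 4*s/(s^2 + 4)^2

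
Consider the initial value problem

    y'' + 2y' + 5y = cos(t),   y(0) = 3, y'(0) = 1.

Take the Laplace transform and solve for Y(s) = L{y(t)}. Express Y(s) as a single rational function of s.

Y(s) = (3*s^3 + 7*s^2 + 4*s + 7)/(s^4 + 2*s^3 + 6*s^2 + 2*s + 5)

Take the Laplace transform of both sides.
The derivative rules (L{y''} = s^2 Y - s·y(0) - y'(0) and L{y'} = sY - y(0), with y(0) = 3, y'(0) = 1) turn the left side into (s^2 + 2*s + 5)Y - (3*s + 7).
The right side is L{cos(t)} = s/(s^2 + 1).
So (s^2 + 2*s + 5)Y = s/(s^2 + 1) + (3*s + 7).
Isolate Y and clear denominators.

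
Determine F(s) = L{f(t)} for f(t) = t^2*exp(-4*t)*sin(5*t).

F(s) = 10*(3*s^2 + 24*s + 23)/(s^2 + 8*s + 41)^3

L{sin(5t)} = 5/(s^2 + 25).
Multiplying by e^(-4t) shifts s → s + 4, so L{exp(-4*t)*sin(5*t)} = 5/((s + 4)^2 + 25).
Then apply L{t^2·g(t)} = (-1)^2 d^2/ds^2[G(s)] with G(s) = 5/((s + 4)^2 + 25):
differentiating 2 times and applying the sign gives 10*(3*s^2 + 24*s + 23)/(s^2 + 8*s + 41)^3.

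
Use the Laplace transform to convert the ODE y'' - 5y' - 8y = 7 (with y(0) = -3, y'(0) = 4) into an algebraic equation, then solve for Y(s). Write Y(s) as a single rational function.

Y(s) = (-3*s^2 + 19*s + 7)/(s^3 - 5*s^2 - 8*s)

Laplace-transform each side.
With L{y''} = s^2 Y - s·y(0) - y'(0) and L{y'} = sY - y(0), with y(0) = -3, y'(0) = 4: the LHS transforms to (s^2 - 5*s - 8)Y - (-3*s + 19).
The right side is L{7} = 7/s.
So (s^2 - 5*s - 8)Y = 7/s + (-3*s + 19).
Isolate Y and clear denominators.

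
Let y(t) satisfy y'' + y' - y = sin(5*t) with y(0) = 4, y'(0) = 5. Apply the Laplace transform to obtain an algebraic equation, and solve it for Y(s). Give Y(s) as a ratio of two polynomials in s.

Y(s) = (4*s^3 + 9*s^2 + 100*s + 230)/(s^4 + s^3 + 24*s^2 + 25*s - 25)

Laplace-transform each side.
With L{y''} = s^2 Y - s·y(0) - y'(0) and L{y'} = sY - y(0), with y(0) = 4, y'(0) = 5: the LHS transforms to (s^2 + s - 1)Y - (4*s + 9).
The right side is L{sin(5*t)} = 5/(s^2 + 25).
So (s^2 + s - 1)Y = 5/(s^2 + 25) + (4*s + 9).
Isolate Y and clear denominators.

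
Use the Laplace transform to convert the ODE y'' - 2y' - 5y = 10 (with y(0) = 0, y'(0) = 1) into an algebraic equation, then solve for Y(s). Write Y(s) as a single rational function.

Y(s) = (s + 10)/(s^3 - 2*s^2 - 5*s)

Take the Laplace transform of both sides.
With L{y''} = s^2 Y - s·y(0) - y'(0) and L{y'} = sY - y(0), with y(0) = 0, y'(0) = 1: the LHS transforms to (s^2 - 2*s - 5)Y - (1).
The right side is L{10} = 10/s.
So (s^2 - 2*s - 5)Y = 10/s + (1).
Isolate Y and clear denominators.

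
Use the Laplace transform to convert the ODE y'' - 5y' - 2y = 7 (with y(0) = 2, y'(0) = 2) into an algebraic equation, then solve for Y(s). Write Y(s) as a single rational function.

Transform both sides with L{·}.
The derivative rules (L{y''} = s^2 Y - s·y(0) - y'(0) and L{y'} = sY - y(0), with y(0) = 2, y'(0) = 2) turn the left side into (s^2 - 5*s - 2)Y - (2*s - 8).
The right side is L{7} = 7/s.
So (s^2 - 5*s - 2)Y = 7/s + (2*s - 8).
Isolate Y and clear denominators.

Y(s) = (2*s^2 - 8*s + 7)/(s^3 - 5*s^2 - 2*s)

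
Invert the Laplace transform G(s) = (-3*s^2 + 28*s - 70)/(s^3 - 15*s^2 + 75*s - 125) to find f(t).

Factor the denominator: s^3 - 15*s^2 + 75*s - 125 = (s - 5)^3.
Partial fraction decomposition gives [-3/(s - 5)] + [-2/(s - 5)^2] + [-5/(s - 5)^3].
Invert each term: -3/(s - 5) ↔ -3e^(5t); -2/(s - 5)^2 ↔ -2t·e^(5t); -5/(s - 5)^3 ↔ (-5/2)t^2·e^(5t).

f(t) = -5*t^2*exp(5*t)/2 - 2*t*exp(5*t) - 3*exp(5*t)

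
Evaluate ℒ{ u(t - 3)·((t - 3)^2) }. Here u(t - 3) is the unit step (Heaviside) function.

2*exp(-3*s)/s^3

By the second shifting theorem, L{u(t - c)·g(t - c)} = e^(-cs)·G(s) with c = 3 and G(s) = L{g(t)}.
L{t^2} = 2!/s^3 = 2/s^3.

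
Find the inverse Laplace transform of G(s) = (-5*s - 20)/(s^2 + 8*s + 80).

-5*exp(-4*t)*cos(8*t)

Rewrite the denominator: s^2 + 8*s + 80 = (s + 4)^2 + 64.
The form in (s + 4) signals a first-shifting-theorem factor e^(-4t).
Since L{cos(8t)} = s/(s^2 + 64), the inverse is exp(-4*t)*cos(8*t), scaled by -5.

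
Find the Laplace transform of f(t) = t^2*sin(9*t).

54*(s^2 - 27)/(s^2 + 81)^3

L{sin(9t)} = 9/(s^2 + 81).
Then apply L{t^2·g(t)} = (-1)^2 d^2/ds^2[G(s)] with G(s) = 9/(s^2 + 81):
differentiating 2 times and applying the sign gives 54*(s^2 - 27)/(s^2 + 81)^3.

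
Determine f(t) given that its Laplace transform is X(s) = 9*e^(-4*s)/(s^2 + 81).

f(t) = Heaviside(t - 4)*(sin(9*t - 36))

The factor e^(-4s) signals a time shift by c = 4 (second shifting theorem).
L{sin(9t)} = 9/(s^2 + 81), so L^-1{9/(s^2 + 81)} = sin(9*t).
Hence the inverse is u(t - 4) times that function evaluated at t - 4.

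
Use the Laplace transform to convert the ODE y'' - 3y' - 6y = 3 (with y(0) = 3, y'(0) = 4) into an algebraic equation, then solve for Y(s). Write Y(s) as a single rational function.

Y(s) = (3*s^2 - 5*s + 3)/(s^3 - 3*s^2 - 6*s)

Take the Laplace transform of both sides.
The derivative rules (L{y''} = s^2 Y - s·y(0) - y'(0) and L{y'} = sY - y(0), with y(0) = 3, y'(0) = 4) turn the left side into (s^2 - 3*s - 6)Y - (3*s - 5).
The right side is L{3} = 3/s.
So (s^2 - 3*s - 6)Y = 3/s + (3*s - 5).
Divide through and combine into a single rational function.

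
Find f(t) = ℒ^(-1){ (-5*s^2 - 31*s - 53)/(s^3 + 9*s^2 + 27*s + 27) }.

Factor the denominator: s^3 + 9*s^2 + 27*s + 27 = (s + 3)^3.
Partial fraction decomposition gives [-5/(s + 3)] + [-1/(s + 3)^2] + [-5/(s + 3)^3].
Invert each term: -5/(s + 3) ↔ -5e^(-3t); -1/(s + 3)^2 ↔ -t·e^(-3t); -5/(s + 3)^3 ↔ (-5/2)t^2·e^(-3t).

f(t) = -5*t^2*exp(-3*t)/2 - t*exp(-3*t) - 5*exp(-3*t)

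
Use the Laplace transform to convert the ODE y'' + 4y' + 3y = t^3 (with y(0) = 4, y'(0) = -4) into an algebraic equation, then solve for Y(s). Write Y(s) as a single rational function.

Apply the Laplace transform to the equation.
Using L{y''} = s^2 Y - s·y(0) - y'(0) and L{y'} = sY - y(0), with y(0) = 4, y'(0) = -4, the left side becomes (s^2 + 4*s + 3)Y - (4*s + 12).
The right side is L{t^3} = 6/s^4.
So (s^2 + 4*s + 3)Y = 6/s^4 + (4*s + 12).
Divide through and combine into a single rational function.

Y(s) = (4*s^5 + 12*s^4 + 6)/(s^6 + 4*s^5 + 3*s^4)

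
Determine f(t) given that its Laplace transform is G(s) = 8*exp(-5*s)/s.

f(t) = Heaviside(t - 5)*(8)

The factor e^(-5s) signals a time shift by c = 5 (second shifting theorem).
L{8} = 8/s, so L^-1{8/s} = 8.
Hence the inverse is u(t - 5) times that function evaluated at t - 5.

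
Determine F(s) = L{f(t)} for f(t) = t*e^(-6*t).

F(s) = (s + 6)^(-2)

L{e^(-6t)} = 1/(s + 6).
Then apply L{t·g(t)} = -d/ds[G(s)] with G(s) = 1/(s + 6):
differentiating 1 time and applying the sign gives (s + 6)^(-2).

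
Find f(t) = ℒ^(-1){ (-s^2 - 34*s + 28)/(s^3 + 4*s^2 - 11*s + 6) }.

f(t) = -t*exp(t) - 5*exp(t) + 4*exp(-6*t)

Factor the denominator: s^3 + 4*s^2 - 11*s + 6 = (s - 1)^2*(s + 6).
Partial fraction decomposition gives [-5/(s - 1)] + [-1/(s - 1)^2] + [4/(s + 6)].
Invert each term: -5/(s - 1) ↔ -5e^(t); -1/(s - 1)^2 ↔ -t·e^(t); 4/(s + 6) ↔ 4e^(-6t).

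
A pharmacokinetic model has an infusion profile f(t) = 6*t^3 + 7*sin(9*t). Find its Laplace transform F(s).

F(s) = 63/(s^2 + 81) + 36/s^4

Apply the Laplace transform termwise.
(7)·[L{sin(9t)} = 9/(s^2 + 81)]; (6)·[L{t^3} = 3!/s^4 = 6/s^4].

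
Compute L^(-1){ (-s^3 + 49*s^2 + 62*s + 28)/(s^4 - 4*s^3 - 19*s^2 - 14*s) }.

5*exp(7*t) - 2 + 2*exp(-t) - 6*exp(-2*t)

Factor the denominator: s^4 - 4*s^3 - 19*s^2 - 14*s = s*(s - 7)*(s + 1)*(s + 2).
Partial fraction decomposition gives [2/(s + 1)] + [5/(s - 7)] + [-6/(s + 2)] + [-2/s].
Invert each term: 2/(s + 1) ↔ 2e^(-t); 5/(s - 7) ↔ 5e^(7t); -6/(s + 2) ↔ -6e^(-2t); -2/(s - 0) ↔ -2e^(0t).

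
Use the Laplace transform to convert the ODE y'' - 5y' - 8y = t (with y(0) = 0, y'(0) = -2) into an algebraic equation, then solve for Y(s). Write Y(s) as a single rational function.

Y(s) = (-2*s^2 + 1)/(s^4 - 5*s^3 - 8*s^2)

Laplace-transform each side.
The derivative rules (L{y''} = s^2 Y - s·y(0) - y'(0) and L{y'} = sY - y(0), with y(0) = 0, y'(0) = -2) turn the left side into (s^2 - 5*s - 8)Y - (-2).
The right side is L{t} = s^(-2).
So (s^2 - 5*s - 8)Y = s^(-2) + (-2).
Isolate Y and clear denominators.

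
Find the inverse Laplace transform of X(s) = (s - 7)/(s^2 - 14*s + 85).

Rewrite the denominator: s^2 - 14*s + 85 = (s - 7)^2 + 36.
The form in (s - 7) signals a first-shifting-theorem factor e^(7t).
Since L{cos(6t)} = s/(s^2 + 36), the inverse is e^(7*t)*cos(6*t).

exp(7*t)*cos(6*t)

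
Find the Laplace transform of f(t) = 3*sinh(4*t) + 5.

12/(s^2 - 16) + 5/s

The transform is linear, so treat each term independently.
L{5} = 5/s; (3)·[L{sinh(4t)} = 4/(s^2 - 16)].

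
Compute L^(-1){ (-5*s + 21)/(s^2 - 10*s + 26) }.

Complete the square in the denominator: s^2 - 10*s + 26 = (s - 5)^2 + 1^2.
Split the numerator to match: -5*s + 21 = -5·(s - 5) - 4·1.
Invert each term: -5·(s - 5)/((s - 5)^2 + 1) ↔ -5e^(5t)cos(t); -4·1/((s - 5)^2 + 1) ↔ -4e^(5t)sin(t).

-4*exp(5*t)*sin(t) - 5*exp(5*t)*cos(t)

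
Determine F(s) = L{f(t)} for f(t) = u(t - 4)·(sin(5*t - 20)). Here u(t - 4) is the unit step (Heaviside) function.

By the second shifting theorem, L{u(t - c)·g(t - c)} = e^(-cs)·G(s) with c = 4 and G(s) = L{g(t)}.
L{sin(5t)} = 5/(s^2 + 25).

F(s) = 5*exp(-4*s)/(s^2 + 25)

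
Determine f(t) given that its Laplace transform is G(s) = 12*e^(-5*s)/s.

The factor e^(-5s) signals a time shift by c = 5 (second shifting theorem).
L{12} = 12/s, so L^-1{12/s} = 12.
Hence the inverse is u(t - 5) times that function evaluated at t - 5.

f(t) = Heaviside(t - 5)*(12)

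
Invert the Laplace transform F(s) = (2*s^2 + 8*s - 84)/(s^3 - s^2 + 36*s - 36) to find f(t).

f(t) = -2*exp(t) + 2*sin(6*t) + 4*cos(6*t)

Factor the denominator: s^3 - s^2 + 36*s - 36 = (s - 1)*(s^2 + 36).
Partial fraction decomposition gives [-2/(s - 1)] + [4*s/(s^2 + 36)] + [12/(s^2 + 36)].
Invert each term: -2/(s - 1) ↔ -2e^(t); 4·s/(s^2 + 36) ↔ 4cos(6t); 2·6/(s^2 + 36) ↔ 2sin(6t).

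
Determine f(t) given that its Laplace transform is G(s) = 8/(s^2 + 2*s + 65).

f(t) = exp(-t)*sin(8*t)

Rewrite the denominator: s^2 + 2*s + 65 = (s + 1)^2 + 64.
The form in (s + 1) signals a first-shifting-theorem factor e^(-t).
Since L{sin(8t)} = 8/(s^2 + 64), the inverse is exp(-t)*sin(8*t).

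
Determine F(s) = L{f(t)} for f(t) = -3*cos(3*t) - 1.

Apply the Laplace transform termwise.
L{-1} = -1/s; (-3)·[L{cos(3t)} = s/(s^2 + 9)].

F(s) = -3*s/(s^2 + 9) - 1/s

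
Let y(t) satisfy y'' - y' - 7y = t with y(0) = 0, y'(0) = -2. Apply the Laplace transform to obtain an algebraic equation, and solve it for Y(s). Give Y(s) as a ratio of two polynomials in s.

Y(s) = (-2*s^2 + 1)/(s^4 - s^3 - 7*s^2)

Apply the Laplace transform to the equation.
With L{y''} = s^2 Y - s·y(0) - y'(0) and L{y'} = sY - y(0), with y(0) = 0, y'(0) = -2: the LHS transforms to (s^2 - s - 7)Y - (-2).
The right side is L{t} = s^(-2).
So (s^2 - s - 7)Y = s^(-2) + (-2).
Isolate Y and clear denominators.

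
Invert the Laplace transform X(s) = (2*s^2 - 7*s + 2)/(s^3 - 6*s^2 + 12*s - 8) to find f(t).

f(t) = -2*t^2*exp(2*t) + t*exp(2*t) + 2*exp(2*t)

Factor the denominator: s^3 - 6*s^2 + 12*s - 8 = (s - 2)^3.
Partial fraction decomposition gives [2/(s - 2)] + [(s - 2)^(-2)] + [-4/(s - 2)^3].
Invert each term: 2/(s - 2) ↔ 2e^(2t); 1/(s - 2)^2 ↔ t·e^(2t); -4/(s - 2)^3 ↔ (-2)t^2·e^(2t).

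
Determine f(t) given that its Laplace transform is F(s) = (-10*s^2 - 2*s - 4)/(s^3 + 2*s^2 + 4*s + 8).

f(t) = 4*sin(2*t) - 5*cos(2*t) - 5*exp(-2*t)

Factor the denominator: s^3 + 2*s^2 + 4*s + 8 = (s + 2)*(s^2 + 4).
Partial fraction decomposition gives [-5/(s + 2)] + [-5*s/(s^2 + 4)] + [8/(s^2 + 4)].
Invert each term: -5/(s + 2) ↔ -5e^(-2t); -5·s/(s^2 + 4) ↔ -5cos(2t); 4·2/(s^2 + 4) ↔ 4sin(2t).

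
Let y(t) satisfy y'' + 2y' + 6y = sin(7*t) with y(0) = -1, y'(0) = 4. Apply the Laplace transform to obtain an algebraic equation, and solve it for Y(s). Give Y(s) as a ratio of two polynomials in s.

Y(s) = (-s^3 + 2*s^2 - 49*s + 105)/(s^4 + 2*s^3 + 55*s^2 + 98*s + 294)

Laplace-transform each side.
With L{y''} = s^2 Y - s·y(0) - y'(0) and L{y'} = sY - y(0), with y(0) = -1, y'(0) = 4: the LHS transforms to (s^2 + 2*s + 6)Y - (-s + 2).
The right side is L{sin(7*t)} = 7/(s^2 + 49).
So (s^2 + 2*s + 6)Y = 7/(s^2 + 49) + (-s + 2).
Solve for Y(s) and write it as one ratio of polynomials.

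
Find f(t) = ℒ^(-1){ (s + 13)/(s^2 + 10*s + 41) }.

f(t) = 2*exp(-5*t)*sin(4*t) + exp(-5*t)*cos(4*t)

Complete the square in the denominator: s^2 + 10*s + 41 = (s + 5)^2 + 4^2.
Split the numerator to match: s + 13 = 1·(s + 5) + 2·4.
Invert each term: 1·(s + 5)/((s + 5)^2 + 16) ↔ e^(-5t)cos(4t); 2·4/((s + 5)^2 + 16) ↔ 2e^(-5t)sin(4t).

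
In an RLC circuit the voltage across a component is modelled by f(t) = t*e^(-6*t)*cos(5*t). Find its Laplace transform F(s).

F(s) = (s + 1)*(s + 11)/(s^2 + 12*s + 61)^2

L{cos(5t)} = s/(s^2 + 25).
Multiplying by e^(-6t) shifts s → s + 6, so L{e^(-6*t)*cos(5*t)} = (s + 6)/((s + 6)^2 + 25).
Then apply L{t·g(t)} = -d/ds[G(s)] with G(s) = (s + 6)/((s + 6)^2 + 25):
differentiating 1 time and applying the sign gives (s + 1)*(s + 11)/(s^2 + 12*s + 61)^2.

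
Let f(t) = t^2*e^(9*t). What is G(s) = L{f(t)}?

L{e^(9t)} = 1/(s - 9).
Then apply L{t^2·g(t)} = (-1)^2 d^2/ds^2[H(s)] with H(s) = 1/(s - 9):
differentiating 2 times and applying the sign gives 2/(s - 9)^3.

G(s) = 2/(s - 9)^3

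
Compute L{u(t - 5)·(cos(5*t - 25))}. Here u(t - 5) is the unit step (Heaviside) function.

s*exp(-5*s)/(s^2 + 25)

By the second shifting theorem, L{u(t - c)·g(t - c)} = e^(-cs)·G(s) with c = 5 and G(s) = L{g(t)}.
L{cos(5t)} = s/(s^2 + 25).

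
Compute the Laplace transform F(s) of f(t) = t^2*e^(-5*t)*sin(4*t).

L{sin(4t)} = 4/(s^2 + 16).
Multiplying by e^(-5t) shifts s → s + 5, so L{e^(-5*t)*sin(4*t)} = 4/((s + 5)^2 + 16).
Then apply L{t^2·g(t)} = (-1)^2 d^2/ds^2[G(s)] with G(s) = 4/((s + 5)^2 + 16):
differentiating 2 times and applying the sign gives 8*(3*s^2 + 30*s + 59)/(s^2 + 10*s + 41)^3.

F(s) = 8*(3*s^2 + 30*s + 59)/(s^2 + 10*s + 41)^3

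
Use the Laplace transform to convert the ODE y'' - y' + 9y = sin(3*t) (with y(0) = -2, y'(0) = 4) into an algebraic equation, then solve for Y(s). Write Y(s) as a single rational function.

Take the Laplace transform of both sides.
The derivative rules (L{y''} = s^2 Y - s·y(0) - y'(0) and L{y'} = sY - y(0), with y(0) = -2, y'(0) = 4) turn the left side into (s^2 - s + 9)Y - (-2*s + 6).
The right side is L{sin(3*t)} = 3/(s^2 + 9).
So (s^2 - s + 9)Y = 3/(s^2 + 9) + (-2*s + 6).
Isolate Y and clear denominators.

Y(s) = (-2*s^3 + 6*s^2 - 18*s + 57)/(s^4 - s^3 + 18*s^2 - 9*s + 81)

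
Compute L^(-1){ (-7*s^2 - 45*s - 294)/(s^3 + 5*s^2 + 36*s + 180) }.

Factor the denominator: s^3 + 5*s^2 + 36*s + 180 = (s + 5)*(s^2 + 36).
Partial fraction decomposition gives [-4/(s + 5)] + [-3*s/(s^2 + 36)] + [-30/(s^2 + 36)].
Invert each term: -4/(s + 5) ↔ -4e^(-5t); -3·s/(s^2 + 36) ↔ -3cos(6t); -5·6/(s^2 + 36) ↔ -5sin(6t).

-5*sin(6*t) - 3*cos(6*t) - 4*exp(-5*t)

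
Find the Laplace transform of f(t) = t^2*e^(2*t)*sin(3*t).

L{sin(3t)} = 3/(s^2 + 9).
Multiplying by e^(2t) shifts s → s - 2, so L{e^(2*t)*sin(3*t)} = 3/((s - 2)^2 + 9).
Then apply L{t^2·g(t)} = (-1)^2 d^2/ds^2[G(s)] with G(s) = 3/((s - 2)^2 + 9):
differentiating 2 times and applying the sign gives 18*(s^2 - 4*s + 1)/(s^2 - 4*s + 13)^3.

18*(s^2 - 4*s + 1)/(s^2 - 4*s + 13)^3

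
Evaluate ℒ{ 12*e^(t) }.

L{12} = 12/s.
By the first shifting theorem, multiplying by e^(t) replaces s with s - 1.

12/(s - 1)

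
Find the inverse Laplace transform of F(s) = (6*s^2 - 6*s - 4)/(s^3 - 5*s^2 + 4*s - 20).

Factor the denominator: s^3 - 5*s^2 + 4*s - 20 = (s - 5)*(s^2 + 4).
Partial fraction decomposition gives [4/(s - 5)] + [2*s/(s^2 + 4)] + [4/(s^2 + 4)].
Invert each term: 4/(s - 5) ↔ 4e^(5t); 2·s/(s^2 + 4) ↔ 2cos(2t); 2·2/(s^2 + 4) ↔ 2sin(2t).

4*exp(5*t) + 2*sin(2*t) + 2*cos(2*t)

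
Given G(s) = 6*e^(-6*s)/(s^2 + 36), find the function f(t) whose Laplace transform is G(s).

f(t) = Heaviside(t - 6)*(sin(6*t - 36))

The factor e^(-6s) signals a time shift by c = 6 (second shifting theorem).
L{sin(6t)} = 6/(s^2 + 36), so L^-1{6/(s^2 + 36)} = sin(6*t).
Hence the inverse is u(t - 6) times that function evaluated at t - 6.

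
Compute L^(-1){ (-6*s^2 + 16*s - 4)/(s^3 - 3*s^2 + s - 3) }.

-exp(3*t) + sin(t) - 5*cos(t)

Factor the denominator: s^3 - 3*s^2 + s - 3 = (s - 3)*(s^2 + 1).
Partial fraction decomposition gives [-1/(s - 3)] + [-5*s/(s^2 + 1)] + [1/(s^2 + 1)].
Invert each term: -1/(s - 3) ↔ -e^(3t); -5·s/(s^2 + 1) ↔ -5cos(t); 1·1/(s^2 + 1) ↔ sin(t).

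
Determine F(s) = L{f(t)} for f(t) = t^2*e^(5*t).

L{e^(5t)} = 1/(s - 5).
Then apply L{t^2·g(t)} = (-1)^2 d^2/ds^2[G(s)] with G(s) = 1/(s - 5):
differentiating 2 times and applying the sign gives 2/(s - 5)^3.

F(s) = 2/(s - 5)^3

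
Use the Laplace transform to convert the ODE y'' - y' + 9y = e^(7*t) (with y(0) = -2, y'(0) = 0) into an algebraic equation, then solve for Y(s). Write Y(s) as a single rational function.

Take the Laplace transform of both sides.
With L{y''} = s^2 Y - s·y(0) - y'(0) and L{y'} = sY - y(0), with y(0) = -2, y'(0) = 0: the LHS transforms to (s^2 - s + 9)Y - (-2*s + 2).
The right side is L{e^(7*t)} = 1/(s - 7).
So (s^2 - s + 9)Y = 1/(s - 7) + (-2*s + 2).
Divide through and combine into a single rational function.

Y(s) = (-2*s^2 + 16*s - 13)/(s^3 - 8*s^2 + 16*s - 63)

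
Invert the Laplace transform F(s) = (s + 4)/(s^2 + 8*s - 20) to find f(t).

f(t) = exp(-4*t)*cosh(6*t)

Rewrite the denominator: s^2 + 8*s - 20 = (s + 4)^2 - 36.
The form in (s + 4) signals a first-shifting-theorem factor e^(-4t).
Since L{cosh(6t)} = s/(s^2 - 36), the inverse is exp(-4*t)*cosh(6*t).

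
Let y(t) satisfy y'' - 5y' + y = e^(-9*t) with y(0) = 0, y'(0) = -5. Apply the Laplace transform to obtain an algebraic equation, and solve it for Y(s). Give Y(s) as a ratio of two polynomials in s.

Y(s) = (-5*s - 44)/(s^3 + 4*s^2 - 44*s + 9)

Take the Laplace transform of both sides.
The derivative rules (L{y''} = s^2 Y - s·y(0) - y'(0) and L{y'} = sY - y(0), with y(0) = 0, y'(0) = -5) turn the left side into (s^2 - 5*s + 1)Y - (-5).
The right side is L{e^(-9*t)} = 1/(s + 9).
So (s^2 - 5*s + 1)Y = 1/(s + 9) + (-5).
Solve for Y(s) and write it as one ratio of polynomials.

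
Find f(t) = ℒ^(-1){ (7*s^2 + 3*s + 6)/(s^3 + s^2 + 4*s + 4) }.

f(t) = -sin(2*t) + 5*cos(2*t) + 2*exp(-t)

Factor the denominator: s^3 + s^2 + 4*s + 4 = (s + 1)*(s^2 + 4).
Partial fraction decomposition gives [2/(s + 1)] + [5*s/(s^2 + 4)] + [-2/(s^2 + 4)].
Invert each term: 2/(s + 1) ↔ 2e^(-t); 5·s/(s^2 + 4) ↔ 5cos(2t); -1·2/(s^2 + 4) ↔ -sin(2t).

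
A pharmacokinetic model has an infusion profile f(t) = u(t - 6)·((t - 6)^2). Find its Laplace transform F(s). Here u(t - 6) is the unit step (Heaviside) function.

F(s) = 2*exp(-6*s)/s^3

By the second shifting theorem, L{u(t - c)·g(t - c)} = e^(-cs)·G(s) with c = 6 and G(s) = L{g(t)}.
L{t^2} = 2!/s^3 = 2/s^3.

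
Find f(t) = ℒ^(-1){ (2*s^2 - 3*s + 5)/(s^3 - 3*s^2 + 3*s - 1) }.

Factor the denominator: s^3 - 3*s^2 + 3*s - 1 = (s - 1)^3.
Partial fraction decomposition gives [2/(s - 1)] + [(s - 1)^(-2)] + [4/(s - 1)^3].
Invert each term: 2/(s - 1) ↔ 2e^(t); 1/(s - 1)^2 ↔ t·e^(t); 4/(s - 1)^3 ↔ (2)t^2·e^(t).

f(t) = 2*t^2*exp(t) + t*exp(t) + 2*exp(t)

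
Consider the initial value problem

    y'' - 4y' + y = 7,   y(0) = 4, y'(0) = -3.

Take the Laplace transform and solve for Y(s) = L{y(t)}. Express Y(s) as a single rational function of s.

Y(s) = (4*s^2 - 19*s + 7)/(s^3 - 4*s^2 + s)

Transform both sides with L{·}.
With L{y''} = s^2 Y - s·y(0) - y'(0) and L{y'} = sY - y(0), with y(0) = 4, y'(0) = -3: the LHS transforms to (s^2 - 4*s + 1)Y - (4*s - 19).
The right side is L{7} = 7/s.
So (s^2 - 4*s + 1)Y = 7/s + (4*s - 19).
Isolate Y and clear denominators.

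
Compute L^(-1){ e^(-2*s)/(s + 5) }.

Heaviside(t - 2)*(exp(-5*t + 10))

The factor e^(-2s) signals a time shift by c = 2 (second shifting theorem).
L{e^(-5t)} = 1/(s + 5), so L^-1{1/(s + 5)} = e^(-5*t).
Hence the inverse is u(t - 2) times that function evaluated at t - 2.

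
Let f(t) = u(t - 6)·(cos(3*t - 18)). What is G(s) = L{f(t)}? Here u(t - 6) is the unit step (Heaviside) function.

G(s) = s*exp(-6*s)/(s^2 + 9)

By the second shifting theorem, L{u(t - c)·g(t - c)} = e^(-cs)·H(s) with c = 6 and H(s) = L{g(t)}.
L{cos(3t)} = s/(s^2 + 9).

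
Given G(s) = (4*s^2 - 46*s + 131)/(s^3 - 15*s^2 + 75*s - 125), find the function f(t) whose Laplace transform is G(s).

f(t) = t^2*exp(5*t)/2 - 6*t*exp(5*t) + 4*exp(5*t)

Factor the denominator: s^3 - 15*s^2 + 75*s - 125 = (s - 5)^3.
Partial fraction decomposition gives [4/(s - 5)] + [-6/(s - 5)^2] + [(s - 5)^(-3)].
Invert each term: 4/(s - 5) ↔ 4e^(5t); -6/(s - 5)^2 ↔ -6t·e^(5t); 1/(s - 5)^3 ↔ (1/2)t^2·e^(5t).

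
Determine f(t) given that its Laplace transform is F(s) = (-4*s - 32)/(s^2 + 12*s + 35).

Factor the denominator: s^2 + 12*s + 35 = (s + 5)*(s + 7).
Partial fraction decomposition gives [2/(s + 7)] + [-6/(s + 5)].
Invert each term: 2/(s + 7) ↔ 2e^(-7t); -6/(s + 5) ↔ -6e^(-5t).

f(t) = -6*exp(-5*t) + 2*exp(-7*t)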